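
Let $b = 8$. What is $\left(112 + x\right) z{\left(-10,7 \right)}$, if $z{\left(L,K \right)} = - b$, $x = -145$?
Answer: $264$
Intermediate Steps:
$z{\left(L,K \right)} = -8$ ($z{\left(L,K \right)} = \left(-1\right) 8 = -8$)
$\left(112 + x\right) z{\left(-10,7 \right)} = \left(112 - 145\right) \left(-8\right) = \left(-33\right) \left(-8\right) = 264$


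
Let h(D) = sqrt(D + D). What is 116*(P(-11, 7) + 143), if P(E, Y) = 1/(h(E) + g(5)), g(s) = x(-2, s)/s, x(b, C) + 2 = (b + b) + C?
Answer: 116*(138*I + 715*sqrt(22))/(I + 5*sqrt(22)) ≈ 16587.0 - 24.686*I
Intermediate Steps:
x(b, C) = -2 + C + 2*b (x(b, C) = -2 + ((b + b) + C) = -2 + (2*b + C) = -2 + (C + 2*b) = -2 + C + 2*b)
g(s) = (-6 + s)/s (g(s) = (-2 + s + 2*(-2))/s = (-2 + s - 4)/s = (-6 + s)/s)
h(D) = sqrt(2)*sqrt(D) (h(D) = sqrt(2*D) = sqrt(2)*sqrt(D))
P(E, Y) = 1/(-1/5 + sqrt(2)*sqrt(E)) (P(E, Y) = 1/(sqrt(2)*sqrt(E) + (-6 + 5)/5) = 1/(sqrt(2)*sqrt(E) + (1/5)*(-1)) = 1/(sqrt(2)*sqrt(E) - 1/5) = 1/(-1/5 + sqrt(2)*sqrt(E)))
116*(P(-11, 7) + 143) = 116*(5/(-1 + 5*sqrt(2)*sqrt(-11)) + 143) = 116*(5/(-1 + 5*sqrt(2)*(I*sqrt(11))) + 143) = 116*(5/(-1 + 5*I*sqrt(22)) + 143) = 116*(143 + 5/(-1 + 5*I*sqrt(22))) = 16588 + 580/(-1 + 5*I*sqrt(22))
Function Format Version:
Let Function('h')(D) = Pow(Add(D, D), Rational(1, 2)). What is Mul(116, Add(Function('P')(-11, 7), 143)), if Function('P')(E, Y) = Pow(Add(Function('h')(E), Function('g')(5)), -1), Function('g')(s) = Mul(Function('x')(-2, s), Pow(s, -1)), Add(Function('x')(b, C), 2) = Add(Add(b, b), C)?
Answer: Mul(116, Pow(Add(I, Mul(5, Pow(22, Rational(1, 2)))), -1), Add(Mul(138, I), Mul(715, Pow(22, Rational(1, 2))))) ≈ Add(16587., Mul(-24.686, I))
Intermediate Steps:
Function('x')(b, C) = Add(-2, C, Mul(2, b)) (Function('x')(b, C) = Add(-2, Add(Add(b, b), C)) = Add(-2, Add(Mul(2, b), C)) = Add(-2, Add(C, Mul(2, b))) = Add(-2, C, Mul(2, b)))
Function('g')(s) = Mul(Pow(s, -1), Add(-6, s)) (Function('g')(s) = Mul(Add(-2, s, Mul(2, -2)), Pow(s, -1)) = Mul(Add(-2, s, -4), Pow(s, -1)) = Mul(Add(-6, s), Pow(s, -1)) = Mul(Pow(s, -1), Add(-6, s)))
Function('h')(D) = Mul(Pow(2, Rational(1, 2)), Pow(D, Rational(1, 2))) (Function('h')(D) = Pow(Mul(2, D), Rational(1, 2)) = Mul(Pow(2, Rational(1, 2)), Pow(D, Rational(1, 2))))
Function('P')(E, Y) = Pow(Add(Rational(-1, 5), Mul(Pow(2, Rational(1, 2)), Pow(E, Rational(1, 2)))), -1) (Function('P')(E, Y) = Pow(Add(Mul(Pow(2, Rational(1, 2)), Pow(E, Rational(1, 2))), Mul(Pow(5, -1), Add(-6, 5))), -1) = Pow(Add(Mul(Pow(2, Rational(1, 2)), Pow(E, Rational(1, 2))), Mul(Rational(1, 5), -1)), -1) = Pow(Add(Mul(Pow(2, Rational(1, 2)), Pow(E, Rational(1, 2))), Rational(-1, 5)), -1) = Pow(Add(Rational(-1, 5), Mul(Pow(2, Rational(1, 2)), Pow(E, Rational(1, 2)))), -1))
Mul(116, Add(Function('P')(-11, 7), 143)) = Mul(116, Add(Mul(5, Pow(Add(-1, Mul(5, Pow(2, Rational(1, 2)), Pow(-11, Rational(1, 2)))), -1)), 143)) = Mul(116, Add(Mul(5, Pow(Add(-1, Mul(5, Pow(2, Rational(1, 2)), Mul(I, Pow(11, Rational(1, 2))))), -1)), 143)) = Mul(116, Add(Mul(5, Pow(Add(-1, Mul(5, I, Pow(22, Rational(1, 2)))), -1)), 143)) = Mul(116, Add(143, Mul(5, Pow(Add(-1, Mul(5, I, Pow(22, Rational(1, 2)))), -1)))) = Add(16588, Mul(580, Pow(Add(-1, Mul(5, I, Pow(22, Rational(1, 2)))), -1)))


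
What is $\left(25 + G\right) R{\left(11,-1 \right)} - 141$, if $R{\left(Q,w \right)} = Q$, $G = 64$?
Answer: $838$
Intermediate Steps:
$\left(25 + G\right) R{\left(11,-1 \right)} - 141 = \left(25 + 64\right) 11 - 141 = 89 \cdot 11 - 141 = 979 - 141 = 838$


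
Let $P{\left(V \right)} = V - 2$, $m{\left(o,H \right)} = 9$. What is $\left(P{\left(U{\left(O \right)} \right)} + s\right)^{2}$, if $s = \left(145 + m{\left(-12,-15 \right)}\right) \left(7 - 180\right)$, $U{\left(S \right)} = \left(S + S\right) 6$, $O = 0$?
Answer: $709902736$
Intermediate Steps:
$U{\left(S \right)} = 12 S$ ($U{\left(S \right)} = 2 S 6 = 12 S$)
$P{\left(V \right)} = -2 + V$ ($P{\left(V \right)} = V - 2 = -2 + V$)
$s = -26642$ ($s = \left(145 + 9\right) \left(7 - 180\right) = 154 \left(-173\right) = -26642$)
$\left(P{\left(U{\left(O \right)} \right)} + s\right)^{2} = \left(\left(-2 + 12 \cdot 0\right) - 26642\right)^{2} = \left(\left(-2 + 0\right) - 26642\right)^{2} = \left(-2 - 26642\right)^{2} = \left(-26644\right)^{2} = 709902736$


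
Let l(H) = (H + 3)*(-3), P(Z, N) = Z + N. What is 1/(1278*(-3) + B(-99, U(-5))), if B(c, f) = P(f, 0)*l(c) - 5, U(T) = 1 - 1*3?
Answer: -1/4415 ≈ -0.00022650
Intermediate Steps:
U(T) = -2 (U(T) = 1 - 3 = -2)
P(Z, N) = N + Z
l(H) = -9 - 3*H (l(H) = (3 + H)*(-3) = -9 - 3*H)
B(c, f) = -5 + f*(-9 - 3*c) (B(c, f) = (0 + f)*(-9 - 3*c) - 5 = f*(-9 - 3*c) - 5 = -5 + f*(-9 - 3*c))
1/(1278*(-3) + B(-99, U(-5))) = 1/(1278*(-3) + (-5 - 3*(-2)*(3 - 99))) = 1/(-3834 + (-5 - 3*(-2)*(-96))) = 1/(-3834 + (-5 - 576)) = 1/(-3834 - 581) = 1/(-4415) = -1/4415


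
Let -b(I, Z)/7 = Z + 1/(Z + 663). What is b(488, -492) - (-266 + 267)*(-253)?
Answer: 632180/171 ≈ 3697.0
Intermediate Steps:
b(I, Z) = -7*Z - 7/(663 + Z) (b(I, Z) = -7*(Z + 1/(Z + 663)) = -7*(Z + 1/(663 + Z)) = -7*Z - 7/(663 + Z))
b(488, -492) - (-266 + 267)*(-253) = 7*(-1 - 1*(-492)² - 663*(-492))/(663 - 492) - (-266 + 267)*(-253) = 7*(-1 - 1*242064 + 326196)/171 - (-253) = 7*(1/171)*(-1 - 242064 + 326196) - 1*(-253) = 7*(1/171)*84131 + 253 = 588917/171 + 253 = 632180/171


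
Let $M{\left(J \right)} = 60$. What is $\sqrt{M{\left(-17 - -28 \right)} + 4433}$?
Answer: $\sqrt{4493} \approx 67.03$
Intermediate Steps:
$\sqrt{M{\left(-17 - -28 \right)} + 4433} = \sqrt{60 + 4433} = \sqrt{4493}$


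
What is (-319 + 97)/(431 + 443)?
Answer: -111/437 ≈ -0.25400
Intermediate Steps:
(-319 + 97)/(431 + 443) = -222/874 = -222*1/874 = -111/437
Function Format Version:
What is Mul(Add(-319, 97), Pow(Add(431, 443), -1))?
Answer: Rational(-111, 437) ≈ -0.25400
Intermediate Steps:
Mul(Add(-319, 97), Pow(Add(431, 443), -1)) = Mul(-222, Pow(874, -1)) = Mul(-222, Rational(1, 874)) = Rational(-111, 437)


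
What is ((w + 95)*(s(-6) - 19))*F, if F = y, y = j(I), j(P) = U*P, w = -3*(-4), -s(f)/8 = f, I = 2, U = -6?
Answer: -37236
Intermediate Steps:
s(f) = -8*f
w = 12
j(P) = -6*P
y = -12 (y = -6*2 = -12)
F = -12
((w + 95)*(s(-6) - 19))*F = ((12 + 95)*(-8*(-6) - 19))*(-12) = (107*(48 - 19))*(-12) = (107*29)*(-12) = 3103*(-12) = -37236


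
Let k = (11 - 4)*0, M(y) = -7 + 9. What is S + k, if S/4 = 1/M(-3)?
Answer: 2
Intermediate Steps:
M(y) = 2
k = 0 (k = 7*0 = 0)
S = 2 (S = 4/2 = 4*(½) = 2)
S + k = 2 + 0 = 2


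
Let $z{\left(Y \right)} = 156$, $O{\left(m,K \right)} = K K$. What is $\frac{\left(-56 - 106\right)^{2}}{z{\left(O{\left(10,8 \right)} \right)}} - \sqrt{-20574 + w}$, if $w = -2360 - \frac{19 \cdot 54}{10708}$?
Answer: $\frac{2187}{13} - \frac{7 i \sqrt{13416593954}}{5354} \approx 168.23 - 151.44 i$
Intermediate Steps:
$O{\left(m,K \right)} = K^{2}$
$w = - \frac{12635953}{5354}$ ($w = -2360 - 1026 \cdot \frac{1}{10708} = -2360 - \frac{513}{5354} = - \frac{12635953}{5354} \approx -2360.1$)
$\frac{\left(-56 - 106\right)^{2}}{z{\left(O{\left(10,8 \right)} \right)}} - \sqrt{-20574 + w} = \frac{\left(-56 - 106\right)^{2}}{156} - \sqrt{-20574 - \frac{12635953}{5354}} = \left(-162\right)^{2} \cdot \frac{1}{156} - \sqrt{- \frac{122789149}{5354}} = 26244 \cdot \frac{1}{156} - \frac{7 i \sqrt{13416593954}}{5354} = \frac{2187}{13} - \frac{7 i \sqrt{13416593954}}{5354}$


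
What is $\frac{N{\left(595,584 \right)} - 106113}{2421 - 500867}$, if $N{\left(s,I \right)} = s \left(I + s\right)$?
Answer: $- \frac{297696}{249223} \approx -1.1945$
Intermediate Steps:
$\frac{N{\left(595,584 \right)} - 106113}{2421 - 500867} = \frac{595 \left(584 + 595\right) - 106113}{2421 - 500867} = \frac{595 \cdot 1179 - 106113}{-498446} = \left(701505 - 106113\right) \left(- \frac{1}{498446}\right) = 595392 \left(- \frac{1}{498446}\right) = - \frac{297696}{249223}$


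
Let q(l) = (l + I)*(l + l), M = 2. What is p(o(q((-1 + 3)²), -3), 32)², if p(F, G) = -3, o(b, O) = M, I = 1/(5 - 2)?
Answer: 9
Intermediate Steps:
I = ⅓ (I = 1/3 = ⅓ ≈ 0.33333)
q(l) = 2*l*(⅓ + l) (q(l) = (l + ⅓)*(l + l) = (⅓ + l)*(2*l) = 2*l*(⅓ + l))
o(b, O) = 2
p(o(q((-1 + 3)²), -3), 32)² = (-3)² = 9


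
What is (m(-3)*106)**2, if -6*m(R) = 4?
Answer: 44944/9 ≈ 4993.8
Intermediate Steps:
m(R) = -2/3 (m(R) = -1/6*4 = -2/3)
(m(-3)*106)**2 = (-2/3*106)**2 = (-212/3)**2 = 44944/9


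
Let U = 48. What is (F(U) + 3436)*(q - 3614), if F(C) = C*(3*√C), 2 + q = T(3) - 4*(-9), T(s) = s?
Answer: -12290572 - 2060352*√3 ≈ -1.5859e+7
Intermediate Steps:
q = 37 (q = -2 + (3 - 4*(-9)) = -2 + (3 + 36) = -2 + 39 = 37)
F(C) = 3*C^(3/2)
(F(U) + 3436)*(q - 3614) = (3*48^(3/2) + 3436)*(37 - 3614) = (3*(192*√3) + 3436)*(-3577) = (576*√3 + 3436)*(-3577) = (3436 + 576*√3)*(-3577) = -12290572 - 2060352*√3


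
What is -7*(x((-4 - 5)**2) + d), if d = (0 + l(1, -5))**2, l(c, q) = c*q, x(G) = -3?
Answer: -154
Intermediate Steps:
d = 25 (d = (0 + 1*(-5))**2 = (0 - 5)**2 = (-5)**2 = 25)
-7*(x((-4 - 5)**2) + d) = -7*(-3 + 25) = -7*22 = -154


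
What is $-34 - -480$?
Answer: $446$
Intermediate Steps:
$-34 - -480 = -34 + 480 = 446$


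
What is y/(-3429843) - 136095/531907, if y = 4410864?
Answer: -937651306911/608119166867 ≈ -1.5419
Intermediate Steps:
y/(-3429843) - 136095/531907 = 4410864/(-3429843) - 136095/531907 = 4410864*(-1/3429843) - 136095*1/531907 = -1470288/1143281 - 136095/531907 = -937651306911/608119166867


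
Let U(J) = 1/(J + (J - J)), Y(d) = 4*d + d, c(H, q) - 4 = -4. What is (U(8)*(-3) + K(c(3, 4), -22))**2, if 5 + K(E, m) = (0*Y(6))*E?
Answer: 1849/64 ≈ 28.891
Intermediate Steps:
c(H, q) = 0 (c(H, q) = 4 - 4 = 0)
Y(d) = 5*d
U(J) = 1/J (U(J) = 1/(J + 0) = 1/J)
K(E, m) = -5 (K(E, m) = -5 + (0*(5*6))*E = -5 + (0*30)*E = -5 + 0*E = -5 + 0 = -5)
(U(8)*(-3) + K(c(3, 4), -22))**2 = (-3/8 - 5)**2 = (-43/8)**2 = 1849/64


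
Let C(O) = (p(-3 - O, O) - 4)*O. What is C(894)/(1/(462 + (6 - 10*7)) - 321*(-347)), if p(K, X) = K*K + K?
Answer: 285968950896/44332027 ≈ 6450.6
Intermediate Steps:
p(K, X) = K + K² (p(K, X) = K² + K = K + K²)
C(O) = O*(-4 + (-3 - O)*(-2 - O)) (C(O) = ((-3 - O)*(1 + (-3 - O)) - 4)*O = ((-3 - O)*(-2 - O) - 4)*O = (-4 + (-3 - O)*(-2 - O))*O = O*(-4 + (-3 - O)*(-2 - O)))
C(894)/(1/(462 + (6 - 10*7)) - 321*(-347)) = (894*(2 + 894² + 5*894))/(1/(462 + (6 - 10*7)) - 321*(-347)) = (894*(2 + 799236 + 4470))/(1/(462 + (6 - 70)) + 111387) = (894*803708)/(1/(462 - 64) + 111387) = 718514952/(1/398 + 111387) = 718514952/(44332027/398) = 718514952*(398/44332027) = 285968950896/44332027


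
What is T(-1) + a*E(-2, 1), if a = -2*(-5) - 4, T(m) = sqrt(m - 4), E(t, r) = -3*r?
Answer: -18 + I*sqrt(5) ≈ -18.0 + 2.2361*I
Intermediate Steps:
T(m) = sqrt(-4 + m)
a = 6 (a = 10 - 4 = 6)
T(-1) + a*E(-2, 1) = sqrt(-4 - 1) + 6*(-3*1) = sqrt(-5) + 6*(-3) = I*sqrt(5) - 18 = -18 + I*sqrt(5)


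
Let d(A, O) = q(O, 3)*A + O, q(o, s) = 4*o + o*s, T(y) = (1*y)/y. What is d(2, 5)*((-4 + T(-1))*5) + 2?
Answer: -1123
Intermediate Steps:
T(y) = 1 (T(y) = y/y = 1)
d(A, O) = O + 7*A*O (d(A, O) = (O*(4 + 3))*A + O = (O*7)*A + O = (7*O)*A + O = 7*A*O + O = O + 7*A*O)
d(2, 5)*((-4 + T(-1))*5) + 2 = (5*(1 + 7*2))*((-4 + 1)*5) + 2 = (5*(1 + 14))*(-3*5) + 2 = (5*15)*(-15) + 2 = 75*(-15) + 2 = -1125 + 2 = -1123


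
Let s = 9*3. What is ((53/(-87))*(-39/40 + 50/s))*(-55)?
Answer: 552101/18792 ≈ 29.380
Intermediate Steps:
s = 27
((53/(-87))*(-39/40 + 50/s))*(-55) = ((53/(-87))*(-39/40 + 50/27))*(-55) = ((53*(-1/87))*(-39*1/40 + 50*(1/27)))*(-55) = -53*(-39/40 + 50/27)/87*(-55) = -53/87*947/1080*(-55) = -50191/93960*(-55) = 552101/18792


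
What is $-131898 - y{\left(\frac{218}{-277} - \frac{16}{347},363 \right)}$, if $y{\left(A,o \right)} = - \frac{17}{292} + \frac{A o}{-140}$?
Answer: $- \frac{129570242265757}{982336180} \approx -1.319 \cdot 10^{5}$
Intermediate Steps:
$y{\left(A,o \right)} = - \frac{17}{292} - \frac{A o}{140}$ ($y{\left(A,o \right)} = \left(-17\right) \frac{1}{292} + A o \left(- \frac{1}{140}\right) = - \frac{17}{292} - \frac{A o}{140}$)
$-131898 - y{\left(\frac{218}{-277} - \frac{16}{347},363 \right)} = -131898 - \left(- \frac{17}{292} - \frac{1}{140} \left(\frac{218}{-277} - \frac{16}{347}\right) 363\right) = -131898 - \left(- \frac{17}{292} - \frac{1}{140} \left(218 \left(- \frac{1}{277}\right) - \frac{16}{347}\right) 363\right) = -131898 - \left(- \frac{17}{292} - \frac{1}{140} \left(- \frac{218}{277} - \frac{16}{347}\right) 363\right) = -131898 - \left(- \frac{17}{292} - \left(- \frac{40039}{6728330}\right) 363\right) = -131898 - \left(- \frac{17}{292} + \frac{14534157}{6728330}\right) = -131898 - \frac{2064796117}{982336180} = - \frac{129570242265757}{982336180}$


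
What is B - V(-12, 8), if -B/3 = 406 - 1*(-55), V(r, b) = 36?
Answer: -1419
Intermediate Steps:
B = -1383 (B = -3*(406 - 1*(-55)) = -3*(406 + 55) = -3*461 = -1383)
B - V(-12, 8) = -1383 - 1*36 = -1383 - 36 = -1419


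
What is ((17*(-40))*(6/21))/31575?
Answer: -272/44205 ≈ -0.0061532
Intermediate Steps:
((17*(-40))*(6/21))/31575 = -4080/21*(1/31575) = -680*2/7*(1/31575) = -1360/7*1/31575 = -272/44205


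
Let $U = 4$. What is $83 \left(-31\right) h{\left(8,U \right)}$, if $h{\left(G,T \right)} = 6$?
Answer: $-15438$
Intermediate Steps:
$83 \left(-31\right) h{\left(8,U \right)} = 83 \left(-31\right) 6 = \left(-2573\right) 6 = -15438$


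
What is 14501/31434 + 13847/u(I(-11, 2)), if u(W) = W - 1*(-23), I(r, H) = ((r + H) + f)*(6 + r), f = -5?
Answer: 1564929/10478 ≈ 149.35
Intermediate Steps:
I(r, H) = (6 + r)*(-5 + H + r) (I(r, H) = ((r + H) - 5)*(6 + r) = ((H + r) - 5)*(6 + r) = (-5 + H + r)*(6 + r) = (6 + r)*(-5 + H + r))
u(W) = 23 + W (u(W) = W + 23 = 23 + W)
14501/31434 + 13847/u(I(-11, 2)) = 14501/31434 + 13847/(23 + (-30 - 11 + (-11)² + 6*2 + 2*(-11))) = 14501*(1/31434) + 13847/(23 + (-30 - 11 + 121 + 12 - 22)) = 14501/31434 + 13847/(23 + 70) = 14501/31434 + 13847/93 = 1564929/10478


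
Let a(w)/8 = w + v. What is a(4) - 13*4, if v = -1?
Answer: -28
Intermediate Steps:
a(w) = -8 + 8*w (a(w) = 8*(w - 1) = 8*(-1 + w) = -8 + 8*w)
a(4) - 13*4 = (-8 + 8*4) - 13*4 = (-8 + 32) - 52 = 24 - 52 = -28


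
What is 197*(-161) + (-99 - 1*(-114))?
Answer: -31702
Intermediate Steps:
197*(-161) + (-99 - 1*(-114)) = -31717 + (-99 + 114) = -31717 + 15 = -31702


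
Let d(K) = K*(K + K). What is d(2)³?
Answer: 512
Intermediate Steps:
d(K) = 2*K² (d(K) = K*(2*K) = 2*K²)
d(2)³ = (2*2²)³ = (2*4)³ = 8³ = 512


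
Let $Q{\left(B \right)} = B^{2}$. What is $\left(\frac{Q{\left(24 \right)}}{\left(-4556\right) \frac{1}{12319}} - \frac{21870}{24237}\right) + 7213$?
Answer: $\frac{17344652233}{3067327} \approx 5654.6$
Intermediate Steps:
$\left(\frac{Q{\left(24 \right)}}{\left(-4556\right) \frac{1}{12319}} - \frac{21870}{24237}\right) + 7213 = \left(\frac{24^{2}}{\left(-4556\right) \frac{1}{12319}} - \frac{21870}{24237}\right) + 7213 = \left(\frac{576}{\left(-4556\right) \frac{1}{12319}} - \frac{2430}{2693}\right) + 7213 = \left(\frac{576}{- \frac{4556}{12319}} - \frac{2430}{2693}\right) + 7213 = \left(576 \left(- \frac{12319}{4556}\right) - \frac{2430}{2693}\right) + 7213 = \left(- \frac{1773936}{1139} - \frac{2430}{2693}\right) + 7213 = - \frac{4779977418}{3067327} + 7213 = \frac{17344652233}{3067327}$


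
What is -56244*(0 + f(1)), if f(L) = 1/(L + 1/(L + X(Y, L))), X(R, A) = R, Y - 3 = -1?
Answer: -42183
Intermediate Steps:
Y = 2 (Y = 3 - 1 = 2)
f(L) = 1/(L + 1/(2 + L)) (f(L) = 1/(L + 1/(L + 2)) = 1/(L + 1/(2 + L)))
-56244*(0 + f(1)) = -56244*(0 + (2 + 1)/(1 + 1² + 2*1)) = -56244*(0 + 3/(1 + 1 + 2)) = -56244*(0 + 3/4) = -56244*(0 + (¼)*3) = -56244*(0 + ¾) = -56244*¾ = -42183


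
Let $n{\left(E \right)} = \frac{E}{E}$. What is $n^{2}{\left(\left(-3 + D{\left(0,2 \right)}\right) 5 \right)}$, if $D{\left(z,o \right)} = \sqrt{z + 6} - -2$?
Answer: $1$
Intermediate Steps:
$D{\left(z,o \right)} = 2 + \sqrt{6 + z}$ ($D{\left(z,o \right)} = \sqrt{6 + z} + 2 = 2 + \sqrt{6 + z}$)
$n{\left(E \right)} = 1$
$n^{2}{\left(\left(-3 + D{\left(0,2 \right)}\right) 5 \right)} = 1^{2} = 1$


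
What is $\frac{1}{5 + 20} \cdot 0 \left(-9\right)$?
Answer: $0$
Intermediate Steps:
$\frac{1}{5 + 20} \cdot 0 \left(-9\right) = \frac{1}{25} \cdot 0 \left(-9\right) = 0 \left(-9\right) = 0$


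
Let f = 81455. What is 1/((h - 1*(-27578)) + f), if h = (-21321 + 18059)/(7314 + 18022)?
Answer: 12668/1381228413 ≈ 9.1715e-6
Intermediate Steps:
h = -1631/12668 (h = -3262/25336 = -3262*1/25336 = -1631/12668 ≈ -0.12875)
1/((h - 1*(-27578)) + f) = 1/((-1631/12668 - 1*(-27578)) + 81455) = 1/((-1631/12668 + 27578) + 81455) = 1/(349356473/12668 + 81455) = 1/(1381228413/12668) = 12668/1381228413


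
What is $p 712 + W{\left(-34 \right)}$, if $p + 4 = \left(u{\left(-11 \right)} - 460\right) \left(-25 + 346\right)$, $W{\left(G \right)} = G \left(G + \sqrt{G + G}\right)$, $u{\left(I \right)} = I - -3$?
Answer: $-106964028 - 68 i \sqrt{17} \approx -1.0696 \cdot 10^{8} - 280.37 i$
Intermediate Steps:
$u{\left(I \right)} = 3 + I$ ($u{\left(I \right)} = I + 3 = 3 + I$)
$W{\left(G \right)} = G \left(G + \sqrt{2} \sqrt{G}\right)$ ($W{\left(G \right)} = G \left(G + \sqrt{2 G}\right) = G \left(G + \sqrt{2} \sqrt{G}\right)$)
$p = -150232$ ($p = -4 + \left(\left(3 - 11\right) - 460\right) \left(-25 + 346\right) = -4 + \left(-8 - 460\right) 321 = -4 - 150228 = -150232$)
$p 712 + W{\left(-34 \right)} = \left(-150232\right) 712 + \left(\left(-34\right)^{2} + \sqrt{2} \left(-34\right)^{\frac{3}{2}}\right) = -106965184 + \left(1156 + \sqrt{2} \left(- 34 i \sqrt{34}\right)\right) = -106965184 + \left(1156 - 68 i \sqrt{17}\right) = -106964028 - 68 i \sqrt{17}$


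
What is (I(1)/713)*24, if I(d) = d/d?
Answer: 24/713 ≈ 0.033661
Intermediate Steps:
I(d) = 1
(I(1)/713)*24 = (1/713)*24 = 24/713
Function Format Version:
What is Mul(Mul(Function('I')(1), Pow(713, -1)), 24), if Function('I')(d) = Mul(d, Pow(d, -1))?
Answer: Rational(24, 713) ≈ 0.033661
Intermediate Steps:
Function('I')(d) = 1
Mul(Mul(Function('I')(1), Pow(713, -1)), 24) = Mul(Mul(1, Pow(713, -1)), 24) = Mul(Mul(1, Rational(1, 713)), 24) = Mul(Rational(1, 713), 24) = Rational(24, 713)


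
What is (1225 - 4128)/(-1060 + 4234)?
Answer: -2903/3174 ≈ -0.91462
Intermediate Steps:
(1225 - 4128)/(-1060 + 4234) = -2903/3174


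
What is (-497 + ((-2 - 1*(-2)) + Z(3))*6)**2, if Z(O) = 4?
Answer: 223729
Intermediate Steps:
(-497 + ((-2 - 1*(-2)) + Z(3))*6)**2 = (-497 + ((-2 - 1*(-2)) + 4)*6)**2 = (-497 + ((-2 + 2) + 4)*6)**2 = (-497 + (0 + 4)*6)**2 = (-497 + 4*6)**2 = (-497 + 24)**2 = (-473)**2 = 223729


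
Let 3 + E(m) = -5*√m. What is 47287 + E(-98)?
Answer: 47284 - 35*I*√2 ≈ 47284.0 - 49.497*I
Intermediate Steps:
E(m) = -3 - 5*√m
47287 + E(-98) = 47287 + (-3 - 35*I*√2) = 47284 - 35*I*√2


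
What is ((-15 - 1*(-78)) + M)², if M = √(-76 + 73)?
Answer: (63 + I*√3)² ≈ 3966.0 + 218.24*I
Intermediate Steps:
M = I*√3 (M = √(-3) = I*√3 ≈ 1.732*I)
((-15 - 1*(-78)) + M)² = ((-15 - 1*(-78)) + I*√3)² = ((-15 + 78) + I*√3)² = (63 + I*√3)²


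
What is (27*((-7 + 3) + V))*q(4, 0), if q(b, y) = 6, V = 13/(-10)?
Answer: -4293/5 ≈ -858.60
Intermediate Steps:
V = -13/10 (V = 13*(-1/10) = -13/10 ≈ -1.3000)
(27*((-7 + 3) + V))*q(4, 0) = (27*((-7 + 3) - 13/10))*6 = (27*(-4 - 13/10))*6 = (27*(-53/10))*6 = -1431/10*6 = -4293/5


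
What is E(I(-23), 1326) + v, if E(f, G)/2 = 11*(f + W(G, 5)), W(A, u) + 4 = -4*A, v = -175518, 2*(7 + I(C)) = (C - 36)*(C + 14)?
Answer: -286607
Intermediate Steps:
I(C) = -7 + (-36 + C)*(14 + C)/2 (I(C) = -7 + ((C - 36)*(C + 14))/2 = -7 + ((-36 + C)*(14 + C))/2 = -7 + (-36 + C)*(14 + C)/2)
W(A, u) = -4 - 4*A
E(f, G) = -88 - 88*G + 22*f (E(f, G) = 2*(11*(f + (-4 - 4*G))) = 2*(11*(-4 + f - 4*G)) = 2*(-44 - 44*G + 11*f) = -88 - 88*G + 22*f)
E(I(-23), 1326) + v = (-88 - 88*1326 + 22*(-259 + (½)*(-23)² - 11*(-23))) - 175518 = (-88 - 116688 + 22*(-259 + (½)*529 + 253)) - 175518 = (-88 - 116688 + 22*(-259 + 529/2 + 253)) - 175518 = (-88 - 116688 + 22*(517/2)) - 175518 = (-88 - 116688 + 5687) - 175518 = -111089 - 175518 = -286607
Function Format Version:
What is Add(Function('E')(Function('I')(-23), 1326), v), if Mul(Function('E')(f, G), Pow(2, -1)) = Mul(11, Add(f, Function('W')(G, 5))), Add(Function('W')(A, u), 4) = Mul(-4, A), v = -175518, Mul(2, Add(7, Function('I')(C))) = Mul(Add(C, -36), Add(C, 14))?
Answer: -286607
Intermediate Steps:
Function('I')(C) = Add(-7, Mul(Rational(1, 2), Add(-36, C), Add(14, C))) (Function('I')(C) = Add(-7, Mul(Rational(1, 2), Mul(Add(C, -36), Add(C, 14)))) = Add(-7, Mul(Rational(1, 2), Mul(Add(-36, C), Add(14, C)))) = Add(-7, Mul(Rational(1, 2), Add(-36, C), Add(14, C))))
Function('W')(A, u) = Add(-4, Mul(-4, A))
Function('E')(f, G) = Add(-88, Mul(-88, G), Mul(22, f)) (Function('E')(f, G) = Mul(2, Mul(11, Add(f, Add(-4, Mul(-4, G))))) = Mul(2, Mul(11, Add(-4, f, Mul(-4, G)))) = Mul(2, Add(-44, Mul(-44, G), Mul(11, f))) = Add(-88, Mul(-88, G), Mul(22, f)))
Add(Function('E')(Function('I')(-23), 1326), v) = Add(Add(-88, Mul(-88, 1326), Mul(22, Add(-259, Mul(Rational(1, 2), Pow(-23, 2)), Mul(-11, -23)))), -175518) = Add(Add(-88, -116688, Mul(22, Add(-259, Mul(Rational(1, 2), 529), 253))), -175518) = Add(Add(-88, -116688, Mul(22, Add(-259, Rational(529, 2), 253))), -175518) = Add(Add(-88, -116688, Mul(22, Rational(517, 2))), -175518) = Add(Add(-88, -116688, 5687), -175518) = Add(-111089, -175518) = -286607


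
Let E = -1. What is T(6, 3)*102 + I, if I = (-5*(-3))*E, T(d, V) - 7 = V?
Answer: 1005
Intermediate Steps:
T(d, V) = 7 + V
I = -15 (I = -5*(-3)*(-1) = 15*(-1) = -15)
T(6, 3)*102 + I = (7 + 3)*102 - 15 = 10*102 - 15 = 1020 - 15 = 1005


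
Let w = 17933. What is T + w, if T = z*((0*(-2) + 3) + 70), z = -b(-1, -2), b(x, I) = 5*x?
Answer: 18298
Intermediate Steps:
z = 5 (z = -5*(-1) = -1*(-5) = 5)
T = 365 (T = 5*((0*(-2) + 3) + 70) = 5*((0 + 3) + 70) = 5*(3 + 70) = 5*73 = 365)
T + w = 365 + 17933 = 18298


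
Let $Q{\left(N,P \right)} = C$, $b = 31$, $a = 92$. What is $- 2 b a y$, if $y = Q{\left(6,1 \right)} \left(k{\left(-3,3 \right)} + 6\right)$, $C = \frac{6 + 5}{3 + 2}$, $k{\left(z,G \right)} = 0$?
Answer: $- \frac{376464}{5} \approx -75293.0$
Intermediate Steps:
$C = \frac{11}{5} \approx 2.2$
$Q{\left(N,P \right)} = \frac{11}{5}$
$y = \frac{66}{5}$ ($y = \frac{11 \left(0 + 6\right)}{5} = \frac{11}{5} \cdot 6 = \frac{66}{5} \approx 13.2$)
$- 2 b a y = \left(-2\right) 31 \cdot 92 \cdot \frac{66}{5} = \left(-62\right) 92 \cdot \frac{66}{5} = \left(-5704\right) \frac{66}{5} = - \frac{376464}{5}$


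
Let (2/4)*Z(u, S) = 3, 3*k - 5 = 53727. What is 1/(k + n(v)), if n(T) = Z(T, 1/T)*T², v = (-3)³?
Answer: 3/66854 ≈ 4.4874e-5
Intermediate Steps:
k = 53732/3 (k = 5/3 + (⅓)*53727 = 5/3 + 17909 = 53732/3 ≈ 17911.)
Z(u, S) = 6 (Z(u, S) = 2*3 = 6)
v = -27
n(T) = 6*T²
1/(k + n(v)) = 1/(53732/3 + 6*(-27)²) = 1/(53732/3 + 6*729) = 1/(53732/3 + 4374) = 1/(66854/3) = 3/66854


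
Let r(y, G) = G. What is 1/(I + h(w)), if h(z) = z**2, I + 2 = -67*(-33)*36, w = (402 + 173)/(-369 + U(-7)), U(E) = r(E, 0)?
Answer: 136161/10837929259 ≈ 1.2563e-5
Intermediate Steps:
U(E) = 0
w = -575/369 (w = (402 + 173)/(-369 + 0) = 575/(-369) = 575*(-1/369) = -575/369 ≈ -1.5583)
I = 79594 (I = -2 - 67*(-33)*36 = -2 + 2211*36 = -2 + 79596 = 79594)
1/(I + h(w)) = 1/(79594 + (-575/369)**2) = 1/(79594 + 330625/136161) = 1/(10837929259/136161) = 136161/10837929259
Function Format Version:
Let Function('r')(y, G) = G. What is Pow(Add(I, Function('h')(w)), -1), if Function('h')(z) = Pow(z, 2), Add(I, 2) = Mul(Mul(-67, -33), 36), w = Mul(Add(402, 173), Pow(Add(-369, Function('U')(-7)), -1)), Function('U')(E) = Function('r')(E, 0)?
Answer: Rational(136161, 10837929259) ≈ 1.2563e-5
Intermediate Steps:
Function('U')(E) = 0
w = Rational(-575, 369) (w = Mul(Add(402, 173), Pow(Add(-369, 0), -1)) = Mul(575, Pow(-369, -1)) = Mul(575, Rational(-1, 369)) = Rational(-575, 369) ≈ -1.5583)
I = 79594 (I = Add(-2, Mul(Mul(-67, -33), 36)) = Add(-2, Mul(2211, 36)) = Add(-2, 79596) = 79594)
Pow(Add(I, Function('h')(w)), -1) = Pow(Add(79594, Pow(Rational(-575, 369), 2)), -1) = Pow(Add(79594, Rational(330625, 136161)), -1) = Pow(Rational(10837929259, 136161), -1) = Rational(136161, 10837929259)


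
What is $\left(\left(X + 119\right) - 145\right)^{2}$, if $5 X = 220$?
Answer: $324$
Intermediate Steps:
$X = 44$ ($X = \frac{1}{5} \cdot 220 = 44$)
$\left(\left(X + 119\right) - 145\right)^{2} = \left(\left(44 + 119\right) - 145\right)^{2} = \left(163 - 145\right)^{2} = 18^{2} = 324$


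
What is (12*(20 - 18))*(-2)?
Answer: -48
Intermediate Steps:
(12*(20 - 18))*(-2) = (12*2)*(-2) = 24*(-2) = -48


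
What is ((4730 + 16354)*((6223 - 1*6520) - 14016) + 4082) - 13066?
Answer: -301784276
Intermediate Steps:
((4730 + 16354)*((6223 - 1*6520) - 14016) + 4082) - 13066 = (21084*((6223 - 6520) - 14016) + 4082) - 13066 = (21084*(-297 - 14016) + 4082) - 13066 = (21084*(-14313) + 4082) - 13066 = (-301775292 + 4082) - 13066 = -301771210 - 13066 = -301784276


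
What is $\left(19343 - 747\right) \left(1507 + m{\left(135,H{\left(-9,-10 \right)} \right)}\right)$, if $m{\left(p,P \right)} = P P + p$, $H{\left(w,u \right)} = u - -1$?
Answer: $32040908$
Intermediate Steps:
$H{\left(w,u \right)} = 1 + u$ ($H{\left(w,u \right)} = u + 1 = 1 + u$)
$m{\left(p,P \right)} = p + P^{2}$ ($m{\left(p,P \right)} = P^{2} + p = p + P^{2}$)
$\left(19343 - 747\right) \left(1507 + m{\left(135,H{\left(-9,-10 \right)} \right)}\right) = \left(19343 - 747\right) \left(1507 + \left(135 + \left(1 - 10\right)^{2}\right)\right) = 18596 \left(1507 + \left(135 + \left(-9\right)^{2}\right)\right) = 18596 \left(1507 + \left(135 + 81\right)\right) = 18596 \left(1507 + 216\right) = 18596 \cdot 1723 = 32040908$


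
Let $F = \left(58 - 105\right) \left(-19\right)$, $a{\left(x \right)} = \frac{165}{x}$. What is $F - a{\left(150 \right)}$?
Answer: $\frac{8919}{10} \approx 891.9$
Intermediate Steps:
$F = 893$ ($F = \left(-47\right) \left(-19\right) = 893$)
$F - a{\left(150 \right)} = 893 - \frac{165}{150} = 893 - 165 \cdot \frac{1}{150} = 893 - \frac{11}{10} = \frac{8919}{10}$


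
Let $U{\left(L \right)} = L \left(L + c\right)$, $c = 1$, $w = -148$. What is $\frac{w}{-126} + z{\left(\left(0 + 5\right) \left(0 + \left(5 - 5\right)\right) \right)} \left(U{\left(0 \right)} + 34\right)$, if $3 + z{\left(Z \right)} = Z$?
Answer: $- \frac{6352}{63} \approx -100.83$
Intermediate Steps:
$z{\left(Z \right)} = -3 + Z$
$U{\left(L \right)} = L \left(1 + L\right)$ ($U{\left(L \right)} = L \left(L + 1\right) = L \left(1 + L\right)$)
$\frac{w}{-126} + z{\left(\left(0 + 5\right) \left(0 + \left(5 - 5\right)\right) \right)} \left(U{\left(0 \right)} + 34\right) = - \frac{148}{-126} + \left(-3 + \left(0 + 5\right) \left(0 + \left(5 - 5\right)\right)\right) \left(0 \left(1 + 0\right) + 34\right) = \left(-148\right) \left(- \frac{1}{126}\right) + \left(-3 + 5 \left(0 + 0\right)\right) \left(0 \cdot 1 + 34\right) = \frac{74}{63} + \left(-3 + 5 \cdot 0\right) \left(0 + 34\right) = \frac{74}{63} + \left(-3 + 0\right) 34 = \frac{74}{63} - 102 = - \frac{6352}{63}$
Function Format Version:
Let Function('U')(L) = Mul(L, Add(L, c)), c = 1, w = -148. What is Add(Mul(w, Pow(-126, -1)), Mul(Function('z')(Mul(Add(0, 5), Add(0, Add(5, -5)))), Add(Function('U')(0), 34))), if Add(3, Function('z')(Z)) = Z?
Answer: Rational(-6352, 63) ≈ -100.83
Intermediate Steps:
Function('z')(Z) = Add(-3, Z)
Function('U')(L) = Mul(L, Add(1, L)) (Function('U')(L) = Mul(L, Add(L, 1)) = Mul(L, Add(1, L)))
Add(Mul(w, Pow(-126, -1)), Mul(Function('z')(Mul(Add(0, 5), Add(0, Add(5, -5)))), Add(Function('U')(0), 34))) = Add(Mul(-148, Pow(-126, -1)), Mul(Add(-3, Mul(Add(0, 5), Add(0, Add(5, -5)))), Add(Mul(0, Add(1, 0)), 34))) = Add(Mul(-148, Rational(-1, 126)), Mul(Add(-3, Mul(5, Add(0, 0))), Add(Mul(0, 1), 34))) = Add(Rational(74, 63), Mul(Add(-3, Mul(5, 0)), Add(0, 34))) = Add(Rational(74, 63), Mul(Add(-3, 0), 34)) = Add(Rational(74, 63), Mul(-3, 34)) = Add(Rational(74, 63), -102) = Rational(-6352, 63)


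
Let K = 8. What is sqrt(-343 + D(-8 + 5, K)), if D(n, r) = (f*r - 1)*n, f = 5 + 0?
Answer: 2*I*sqrt(115) ≈ 21.448*I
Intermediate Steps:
f = 5
D(n, r) = n*(-1 + 5*r) (D(n, r) = (5*r - 1)*n = (-1 + 5*r)*n = n*(-1 + 5*r))
sqrt(-343 + D(-8 + 5, K)) = sqrt(-343 + (-8 + 5)*(-1 + 5*8)) = sqrt(-343 - 3*(-1 + 40)) = sqrt(-343 - 3*39) = sqrt(-343 - 117) = sqrt(-460) = 2*I*sqrt(115)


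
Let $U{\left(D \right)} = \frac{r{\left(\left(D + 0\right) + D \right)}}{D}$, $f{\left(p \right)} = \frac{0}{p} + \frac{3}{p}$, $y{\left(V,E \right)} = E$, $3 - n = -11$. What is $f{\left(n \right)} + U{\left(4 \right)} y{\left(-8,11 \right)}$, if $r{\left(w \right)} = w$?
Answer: $\frac{311}{14} \approx 22.214$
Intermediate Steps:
$n = 14$ ($n = 3 - -11 = 3 + 11 = 14$)
$f{\left(p \right)} = \frac{3}{p}$ ($f{\left(p \right)} = 0 + \frac{3}{p} = \frac{3}{p}$)
$U{\left(D \right)} = 2$ ($U{\left(D \right)} = \frac{\left(D + 0\right) + D}{D} = \frac{D + D}{D} = \frac{2 D}{D} = 2$)
$f{\left(n \right)} + U{\left(4 \right)} y{\left(-8,11 \right)} = \frac{3}{14} + 2 \cdot 11 = 3 \cdot \frac{1}{14} + 22 = \frac{3}{14} + 22 = \frac{311}{14}$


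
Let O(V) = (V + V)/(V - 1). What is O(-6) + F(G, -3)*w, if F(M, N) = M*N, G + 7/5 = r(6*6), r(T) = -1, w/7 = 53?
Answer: 93552/35 ≈ 2672.9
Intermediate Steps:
w = 371 (w = 7*53 = 371)
G = -12/5 (G = -7/5 - 1 = -12/5 ≈ -2.4000)
O(V) = 2*V/(-1 + V) (O(V) = (2*V)/(-1 + V) = 2*V/(-1 + V))
O(-6) + F(G, -3)*w = 2*(-6)/(-1 - 6) - 12/5*(-3)*371 = 2*(-6)/(-7) + (36/5)*371 = 2*(-6)*(-⅐) + 13356/5 = 12/7 + 13356/5 = 93552/35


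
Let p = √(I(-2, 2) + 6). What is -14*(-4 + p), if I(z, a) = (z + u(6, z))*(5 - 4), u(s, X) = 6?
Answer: 56 - 14*√10 ≈ 11.728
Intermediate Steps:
I(z, a) = 6 + z (I(z, a) = (z + 6)*(5 - 4) = (6 + z)*1 = 6 + z)
p = √10 (p = √((6 - 2) + 6) = √(4 + 6) = √10 ≈ 3.1623)
-14*(-4 + p) = -14*(-4 + √10) = 56 - 14*√10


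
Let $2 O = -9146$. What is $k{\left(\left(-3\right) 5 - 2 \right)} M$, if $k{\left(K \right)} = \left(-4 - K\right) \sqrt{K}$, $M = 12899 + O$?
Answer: $108238 i \sqrt{17} \approx 4.4628 \cdot 10^{5} i$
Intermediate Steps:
$O = -4573$ ($O = \frac{1}{2} \left(-9146\right) = -4573$)
$M = 8326$ ($M = 12899 - 4573 = 8326$)
$k{\left(K \right)} = \sqrt{K} \left(-4 - K\right)$
$k{\left(\left(-3\right) 5 - 2 \right)} M = \sqrt{\left(-3\right) 5 - 2} \left(-4 - \left(\left(-3\right) 5 - 2\right)\right) 8326 = \sqrt{-15 - 2} \left(-4 - \left(-15 - 2\right)\right) 8326 = \sqrt{-17} \left(-4 - -17\right) 8326 = i \sqrt{17} \left(-4 + 17\right) 8326 = i \sqrt{17} \cdot 13 \cdot 8326 = 13 i \sqrt{17} \cdot 8326 = 108238 i \sqrt{17}$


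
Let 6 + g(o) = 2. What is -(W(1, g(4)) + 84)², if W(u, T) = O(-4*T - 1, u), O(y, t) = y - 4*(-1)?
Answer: -10609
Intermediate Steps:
g(o) = -4 (g(o) = -6 + 2 = -4)
O(y, t) = 4 + y (O(y, t) = y + 4 = 4 + y)
W(u, T) = 3 - 4*T (W(u, T) = 4 + (-4*T - 1) = 4 + (-1 - 4*T) = 3 - 4*T)
-(W(1, g(4)) + 84)² = -((3 - 4*(-4)) + 84)² = -((3 + 16) + 84)² = -(19 + 84)² = -1*103² = -1*10609 = -10609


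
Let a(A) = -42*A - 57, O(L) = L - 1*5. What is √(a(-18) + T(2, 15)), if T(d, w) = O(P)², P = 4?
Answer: 10*√7 ≈ 26.458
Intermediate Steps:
O(L) = -5 + L (O(L) = L - 5 = -5 + L)
a(A) = -57 - 42*A
T(d, w) = 1 (T(d, w) = (-5 + 4)² = (-1)² = 1)
√(a(-18) + T(2, 15)) = √((-57 - 42*(-18)) + 1) = √((-57 + 756) + 1) = √(699 + 1) = √700 = 10*√7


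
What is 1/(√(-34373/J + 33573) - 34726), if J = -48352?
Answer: -1679071552/58305815358683 - 4*√4905782040518/58305815358683 ≈ -2.8950e-5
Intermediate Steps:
1/(√(-34373/J + 33573) - 34726) = 1/(√(-34373/(-48352) + 33573) - 34726) = 1/(√(-34373*(-1/48352) + 33573) - 34726) = 1/(√(34373/48352 + 33573) - 34726) = 1/(√(1623356069/48352) - 34726) = 1/(√4905782040518/12088 - 34726) = 1/(-34726 + √4905782040518/12088)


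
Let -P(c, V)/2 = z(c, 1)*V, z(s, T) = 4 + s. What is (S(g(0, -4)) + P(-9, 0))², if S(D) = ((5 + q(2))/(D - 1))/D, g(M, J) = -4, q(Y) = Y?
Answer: 49/400 ≈ 0.12250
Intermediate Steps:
S(D) = 7/(D*(-1 + D)) (S(D) = ((5 + 2)/(D - 1))/D = (7/(-1 + D))/D = 7/(D*(-1 + D)))
P(c, V) = -2*V*(4 + c) (P(c, V) = -2*(4 + c)*V = -2*V*(4 + c))
(S(g(0, -4)) + P(-9, 0))² = (7/(-4*(-1 - 4)) - 2*0*(4 - 9))² = (7*(-¼)/(-5) - 2*0*(-5))² = (7*(-¼)*(-⅕) + 0)² = (7/20 + 0)² = (7/20)² = 49/400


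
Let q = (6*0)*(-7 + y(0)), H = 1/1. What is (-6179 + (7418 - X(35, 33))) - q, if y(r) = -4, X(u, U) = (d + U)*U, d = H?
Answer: 117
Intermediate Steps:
H = 1
d = 1
X(u, U) = U*(1 + U) (X(u, U) = (1 + U)*U = U*(1 + U))
q = 0 (q = (6*0)*(-7 - 4) = 0*(-11) = 0)
(-6179 + (7418 - X(35, 33))) - q = (-6179 + (7418 - 33*(1 + 33))) - 1*0 = (-6179 + (7418 - 33*34)) + 0 = (-6179 + (7418 - 1*1122)) + 0 = (-6179 + (7418 - 1122)) + 0 = (-6179 + 6296) + 0 = 117 + 0 = 117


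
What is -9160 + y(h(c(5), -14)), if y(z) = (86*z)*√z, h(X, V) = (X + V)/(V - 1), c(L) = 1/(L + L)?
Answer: -9160 + 5977*√834/2250 ≈ -9083.3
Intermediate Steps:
c(L) = 1/(2*L)
h(X, V) = (V + X)/(-1 + V)
y(z) = 86*z^(3/2)
-9160 + y(h(c(5), -14)) = -9160 + 86*((-14 + (½)/5)/(-1 - 14))^(3/2) = -9160 + 86*((-14 + (½)*(⅕))/(-15))^(3/2) = -9160 + 86*(-(-14 + ⅒)/15)^(3/2) = -9160 + 86*(-1/15*(-139/10))^(3/2) = -9160 + 86*(139/150)^(3/2) = -9160 + 86*(139*√834/4500) = -9160 + 5977*√834/2250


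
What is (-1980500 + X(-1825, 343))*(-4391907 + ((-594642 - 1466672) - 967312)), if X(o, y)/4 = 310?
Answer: 14687164145580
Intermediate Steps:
X(o, y) = 1240 (X(o, y) = 4*310 = 1240)
(-1980500 + X(-1825, 343))*(-4391907 + ((-594642 - 1466672) - 967312)) = (-1980500 + 1240)*(-4391907 + ((-594642 - 1466672) - 967312)) = -1979260*(-4391907 + (-2061314 - 967312)) = -1979260*(-4391907 - 3028626) = -1979260*(-7420533) = 14687164145580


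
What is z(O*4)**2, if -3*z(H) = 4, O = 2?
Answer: 16/9 ≈ 1.7778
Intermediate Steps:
z(H) = -4/3 (z(H) = -1/3*4 = -4/3)
z(O*4)**2 = (-4/3)**2 = 16/9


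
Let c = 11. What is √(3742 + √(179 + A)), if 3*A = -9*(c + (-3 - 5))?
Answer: √(3742 + √170) ≈ 61.278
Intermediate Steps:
A = -9 (A = (-9*(11 + (-3 - 5)))/3 = (-9*(11 - 8))/3 = (-9*3)/3 = (⅓)*(-27) = -9)
√(3742 + √(179 + A)) = √(3742 + √(179 - 9)) = √(3742 + √170)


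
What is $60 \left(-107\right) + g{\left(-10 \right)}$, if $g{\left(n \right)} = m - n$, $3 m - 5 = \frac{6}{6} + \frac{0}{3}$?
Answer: $-6408$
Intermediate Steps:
$m = 2$ ($m = \frac{5}{3} + \frac{\frac{6}{6} + \frac{0}{3}}{3} = \frac{5}{3} + \frac{6 \cdot \frac{1}{6} + 0 \cdot \frac{1}{3}}{3} = \frac{5}{3} + \frac{1 + 0}{3} = \frac{5}{3} + \frac{1}{3} \cdot 1 = \frac{5}{3} + \frac{1}{3} = 2$)
$g{\left(n \right)} = 2 - n$
$60 \left(-107\right) + g{\left(-10 \right)} = 60 \left(-107\right) + \left(2 - -10\right) = -6420 + \left(2 + 10\right) = -6420 + 12 = -6408$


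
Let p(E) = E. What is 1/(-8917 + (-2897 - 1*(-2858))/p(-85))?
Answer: -85/757906 ≈ -0.00011215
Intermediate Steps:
1/(-8917 + (-2897 - 1*(-2858))/p(-85)) = 1/(-8917 + (-2897 - 1*(-2858))/(-85)) = 1/(-8917 + (-2897 + 2858)*(-1/85)) = 1/(-8917 - 39*(-1/85)) = 1/(-8917 + 39/85) = 1/(-757906/85) = -85/757906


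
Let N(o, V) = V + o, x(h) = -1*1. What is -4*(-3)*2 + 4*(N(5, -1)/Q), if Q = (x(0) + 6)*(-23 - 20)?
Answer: 5144/215 ≈ 23.926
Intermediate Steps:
x(h) = -1
Q = -215 (Q = (-1 + 6)*(-23 - 20) = 5*(-43) = -215)
-4*(-3)*2 + 4*(N(5, -1)/Q) = -4*(-3)*2 + 4*((-1 + 5)/(-215)) = 12*2 + 4*(4*(-1/215)) = 24 + 4*(-4/215) = 24 - 16/215 = 5144/215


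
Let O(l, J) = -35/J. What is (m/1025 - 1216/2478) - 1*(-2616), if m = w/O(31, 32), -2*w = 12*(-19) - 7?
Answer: 3321498296/1269975 ≈ 2615.4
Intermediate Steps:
w = 235/2 (w = -(12*(-19) - 7)/2 = -(-228 - 7)/2 = -½*(-235) = 235/2 ≈ 117.50)
m = -752/7 (m = 235/(2*((-35/32))) = 235/(2*((-35*1/32))) = 235/(2*(-35/32)) = (235/2)*(-32/35) = -752/7 ≈ -107.43)
(m/1025 - 1216/2478) - 1*(-2616) = (-752/7/1025 - 1216/2478) - 1*(-2616) = (-752/7*1/1025 - 1216*1/2478) + 2616 = (-752/7175 - 608/1239) + 2616 = -756304/1269975 + 2616 = 3321498296/1269975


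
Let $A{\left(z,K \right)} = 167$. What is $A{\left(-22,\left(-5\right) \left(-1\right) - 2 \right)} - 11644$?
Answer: $-11477$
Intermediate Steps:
$A{\left(-22,\left(-5\right) \left(-1\right) - 2 \right)} - 11644 = 167 - 11644 = -11477$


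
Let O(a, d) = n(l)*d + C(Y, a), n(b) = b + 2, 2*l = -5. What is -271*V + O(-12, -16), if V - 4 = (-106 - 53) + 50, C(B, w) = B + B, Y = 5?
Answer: 28473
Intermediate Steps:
C(B, w) = 2*B
l = -5/2 (l = (½)*(-5) = -5/2 ≈ -2.5000)
n(b) = 2 + b
O(a, d) = 10 - d/2 (O(a, d) = (2 - 5/2)*d + 2*5 = -d/2 + 10 = 10 - d/2)
V = -105 (V = 4 + ((-106 - 53) + 50) = 4 + (-159 + 50) = 4 - 109 = -105)
-271*V + O(-12, -16) = -271*(-105) + (10 - ½*(-16)) = 28455 + (10 + 8) = 28455 + 18 = 28473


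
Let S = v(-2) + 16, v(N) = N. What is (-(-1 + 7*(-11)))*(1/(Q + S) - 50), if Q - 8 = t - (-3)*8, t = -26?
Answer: -38961/10 ≈ -3896.1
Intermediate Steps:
Q = 6 (Q = 8 + (-26 - (-3)*8) = 8 + (-26 - 1*(-24)) = 8 + (-26 + 24) = 8 - 2 = 6)
S = 14 (S = -2 + 16 = 14)
(-(-1 + 7*(-11)))*(1/(Q + S) - 50) = (-(-1 + 7*(-11)))*(1/(6 + 14) - 50) = (-(-1 - 77))*(1/20 - 50) = (-1*(-78))*(1/20 - 50) = 78*(-999/20) = -38961/10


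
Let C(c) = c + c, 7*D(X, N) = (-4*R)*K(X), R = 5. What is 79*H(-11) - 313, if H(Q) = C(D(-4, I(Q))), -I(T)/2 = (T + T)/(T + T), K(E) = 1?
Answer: -5351/7 ≈ -764.43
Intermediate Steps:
I(T) = -2 (I(T) = -2*(T + T)/(T + T) = -2*2*T/(2*T) = -2*2*T*1/(2*T) = -2*1 = -2)
D(X, N) = -20/7 (D(X, N) = (-4*5*1)/7 = (-20*1)/7 = (1/7)*(-20) = -20/7)
C(c) = 2*c
H(Q) = -40/7 (H(Q) = 2*(-20/7) = -40/7)
79*H(-11) - 313 = 79*(-40/7) - 313 = -3160/7 - 313 = -5351/7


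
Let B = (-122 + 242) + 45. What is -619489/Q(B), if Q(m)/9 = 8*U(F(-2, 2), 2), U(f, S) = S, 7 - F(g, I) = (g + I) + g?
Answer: -619489/144 ≈ -4302.0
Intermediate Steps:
F(g, I) = 7 - I - 2*g (F(g, I) = 7 - ((g + I) + g) = 7 - ((I + g) + g) = 7 - (I + 2*g) = 7 + (-I - 2*g) = 7 - I - 2*g)
B = 165 (B = 120 + 45 = 165)
Q(m) = 144 (Q(m) = 9*(8*2) = 9*16 = 144)
-619489/Q(B) = -619489/144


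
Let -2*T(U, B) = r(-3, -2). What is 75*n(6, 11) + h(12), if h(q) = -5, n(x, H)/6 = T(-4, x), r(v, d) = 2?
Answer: -455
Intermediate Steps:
T(U, B) = -1 (T(U, B) = -½*2 = -1)
n(x, H) = -6 (n(x, H) = 6*(-1) = -6)
75*n(6, 11) + h(12) = 75*(-6) - 5 = -450 - 5 = -455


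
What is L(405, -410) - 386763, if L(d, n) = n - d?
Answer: -387578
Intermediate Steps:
L(405, -410) - 386763 = (-410 - 1*405) - 386763 = (-410 - 405) - 386763 = -815 - 386763 = -387578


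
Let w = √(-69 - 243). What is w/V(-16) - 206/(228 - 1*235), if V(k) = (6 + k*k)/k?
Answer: 206/7 - 16*I*√78/131 ≈ 29.429 - 1.0787*I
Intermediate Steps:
V(k) = (6 + k²)/k
w = 2*I*√78 (w = √(-312) = 2*I*√78 ≈ 17.664*I)
w/V(-16) - 206/(228 - 1*235) = (2*I*√78)/(-16 + 6/(-16)) - 206/(228 - 1*235) = (2*I*√78)/(-16 + 6*(-1/16)) - 206/(228 - 235) = (2*I*√78)/(-16 - 3/8) - 206/(-7) = (2*I*√78)/(-131/8) - 206*(-⅐) = (2*I*√78)*(-8/131) + 206/7 = -16*I*√78/131 + 206/7 = 206/7 - 16*I*√78/131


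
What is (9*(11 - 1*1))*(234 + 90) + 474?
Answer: 29634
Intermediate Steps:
(9*(11 - 1*1))*(234 + 90) + 474 = (9*(11 - 1))*324 + 474 = (9*10)*324 + 474 = 90*324 + 474 = 29160 + 474 = 29634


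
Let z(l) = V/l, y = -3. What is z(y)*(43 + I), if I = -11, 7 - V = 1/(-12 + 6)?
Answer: -688/9 ≈ -76.444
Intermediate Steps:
V = 43/6 (V = 7 - 1/(-12 + 6) = 7 - 1/(-6) = 7 - 1*(-1/6) = 7 + 1/6 = 43/6 ≈ 7.1667)
z(l) = 43/(6*l)
z(y)*(43 + I) = ((43/6)/(-3))*(43 - 11) = ((43/6)*(-1/3))*32 = -43/18*32 = -688/9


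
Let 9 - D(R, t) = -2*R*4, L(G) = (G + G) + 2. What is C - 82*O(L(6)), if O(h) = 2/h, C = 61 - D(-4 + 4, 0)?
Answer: 282/7 ≈ 40.286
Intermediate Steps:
L(G) = 2 + 2*G (L(G) = 2*G + 2 = 2 + 2*G)
D(R, t) = 9 + 8*R (D(R, t) = 9 - (-2*R)*4 = 9 - (-8)*R = 9 + 8*R)
C = 52 (C = 61 - (9 + 8*(-4 + 4)) = 61 - (9 + 8*0) = 61 - (9 + 0) = 61 - 1*9 = 61 - 9 = 52)
C - 82*O(L(6)) = 52 - 164/(2 + 2*6) = 52 - 164/(2 + 12) = 52 - 164/14 = 52 - 82*⅐ = 52 - 82/7 = 282/7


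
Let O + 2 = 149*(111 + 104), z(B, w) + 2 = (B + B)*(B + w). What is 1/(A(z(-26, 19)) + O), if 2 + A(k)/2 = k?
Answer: 1/32753 ≈ 3.0532e-5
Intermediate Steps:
z(B, w) = -2 + 2*B*(B + w) (z(B, w) = -2 + (B + B)*(B + w) = -2 + (2*B)*(B + w) = -2 + 2*B*(B + w))
A(k) = -4 + 2*k
O = 32033 (O = -2 + 149*(111 + 104) = -2 + 149*215 = -2 + 32035 = 32033)
1/(A(z(-26, 19)) + O) = 1/((-4 + 2*(-2 + 2*(-26)**2 + 2*(-26)*19)) + 32033) = 1/((-4 + 2*(-2 + 2*676 - 988)) + 32033) = 1/((-4 + 2*(-2 + 1352 - 988)) + 32033) = 1/((-4 + 2*362) + 32033) = 1/((-4 + 724) + 32033) = 1/(720 + 32033) = 1/32753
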